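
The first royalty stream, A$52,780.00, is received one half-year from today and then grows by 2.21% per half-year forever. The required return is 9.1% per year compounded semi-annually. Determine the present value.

Periodic rate r = 0.091/2 per half-year.
Growing perpetuity (Gordon): PV = PMT₁ / (r − g) = 52,780 / (r − 0.0221) = A$2,255,555.56.

A$2,255,555.56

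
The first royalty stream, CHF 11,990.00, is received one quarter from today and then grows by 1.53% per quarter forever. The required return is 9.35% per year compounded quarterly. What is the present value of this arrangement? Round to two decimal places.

Periodic rate r = 0.0935/4 per quarter.
Growing perpetuity (Gordon): PV = PMT₁ / (r − g) = 11,990 / (r − 0.0153) = CHF 1,484,829.72.

CHF 1,484,829.72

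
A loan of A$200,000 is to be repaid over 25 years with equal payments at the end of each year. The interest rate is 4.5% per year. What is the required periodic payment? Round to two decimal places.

Level ordinary annuity; solve PV = PMT × [(1 − (1+r)^−n)/r] for PMT.
Periodic rate r = 0.045 per year.
With n = 25: PMT = 200,000 / ([(1 − (1+r)^−n)/r]) = A$13,487.81

A$13,487.81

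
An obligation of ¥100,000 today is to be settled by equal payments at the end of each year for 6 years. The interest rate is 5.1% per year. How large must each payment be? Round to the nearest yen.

Level ordinary annuity; solve PV = PMT × [(1 − (1+r)^−n)/r] for PMT.
Periodic rate r = 0.051 per year.
With n = 6: PMT = 100,000 / ([(1 − (1+r)^−n)/r]) = ¥19,765

¥19,765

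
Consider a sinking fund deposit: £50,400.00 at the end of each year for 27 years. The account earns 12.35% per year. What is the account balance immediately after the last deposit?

This is an ordinary annuity: 27 deposits of £50,400.00 at the end of each year.
Periodic rate r = 0.1235 per year.
FV = PMT × [((1+r)^n − 1)/r] = 50,400 × [(1+r)^27 − 1] / r = £9,059,431.99

£9,059,431.99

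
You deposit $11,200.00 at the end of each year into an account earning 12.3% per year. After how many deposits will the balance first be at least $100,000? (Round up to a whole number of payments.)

7 payments

Periodic rate r = 0.123 per year.
Ordinary annuity FV: 100,000 = 11,200 × [((1+r)^n − 1)/r].
(1+r)^n = 1 + 100,000 × r / 11,200, so n = ln(1 + 100,000·r/11,200) / ln(1+r) = 6.39.
Round up to a whole number of payments: n = 7.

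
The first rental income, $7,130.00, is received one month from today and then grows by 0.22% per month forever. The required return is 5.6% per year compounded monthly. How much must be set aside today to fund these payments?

$2,890,540.54

Periodic rate r = 0.056/12 per month.
Growing perpetuity (Gordon): PV = PMT₁ / (r − g) = 7,130 / (r − 0.0022) = $2,890,540.54.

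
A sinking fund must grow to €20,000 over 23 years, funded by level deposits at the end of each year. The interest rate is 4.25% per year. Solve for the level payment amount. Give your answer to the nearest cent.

Level ordinary annuity; solve FV = PMT × [((1+r)^n − 1)/r] for PMT.
Periodic rate r = 0.0425 per year.
With n = 23: PMT = 20,000 / ([((1+r)^n − 1)/r]) = €529.71

€529.71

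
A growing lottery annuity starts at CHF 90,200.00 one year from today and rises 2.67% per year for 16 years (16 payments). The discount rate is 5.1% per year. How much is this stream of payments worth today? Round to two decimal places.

CHF 1,158,916.61

Periodic rate r = 0.051 per year.
Growing ordinary annuity: PV = PMT₁ × [1 − ((1+g)/(1+r))^n] / (r − g) = 90,200 × [1 − ((1+0.0267)/(1+r))^16] / (r − 0.0267) = CHF 1,158,916.61.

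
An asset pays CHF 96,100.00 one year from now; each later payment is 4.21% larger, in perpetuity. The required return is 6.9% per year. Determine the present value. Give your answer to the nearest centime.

Periodic rate r = 0.069 per year.
Growing perpetuity (Gordon): PV = PMT₁ / (r − g) = 96,100 / (r − 0.0421) = CHF 3,572,490.71.

CHF 3,572,490.71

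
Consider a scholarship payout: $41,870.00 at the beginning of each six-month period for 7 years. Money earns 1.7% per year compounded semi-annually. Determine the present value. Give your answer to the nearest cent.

$555,124.50

This is an annuity due: 14 payments of $41,870.00 at the beginning of each six-month period.
Periodic rate r = 0.017/2 per half-year; n is counted in half-years.
PV = PMT × [(1 − (1+r)^−n)/r] × (1+r) = 41,870 × [1 − (1+r)^−14] / r × (1+r) = $555,124.50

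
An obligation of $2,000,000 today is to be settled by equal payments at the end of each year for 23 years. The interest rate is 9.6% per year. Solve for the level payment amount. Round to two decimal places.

$218,539.11

Level ordinary annuity; solve PV = PMT × [(1 − (1+r)^−n)/r] for PMT.
Periodic rate r = 0.096 per year.
With n = 23: PMT = 2,000,000 / ([(1 − (1+r)^−n)/r]) = $218,539.11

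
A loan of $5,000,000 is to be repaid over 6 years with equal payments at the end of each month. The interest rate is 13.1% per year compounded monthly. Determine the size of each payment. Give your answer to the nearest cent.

Level ordinary annuity; solve PV = PMT × [(1 − (1+r)^−n)/r] for PMT.
Periodic rate r = 0.131/12 per month; n is counted in months.
With n = 72: PMT = 5,000,000 / ([(1 − (1+r)^−n)/r]) = $100,634.61

$100,634.61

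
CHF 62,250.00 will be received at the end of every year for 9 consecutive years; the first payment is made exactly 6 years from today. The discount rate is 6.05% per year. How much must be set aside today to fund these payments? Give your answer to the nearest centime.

CHF 314,962.21

Ordinary annuity of 9 payments, first payment at period 6.
Periodic rate r = 0.0605 per year.
The ordinary-annuity PV formula values the stream one period before the first payment (period 5); discount that back 5 periods:
PV₀ = 62,250 × [1 − (1+r)^−9] / r × (1+r)^−5 = CHF 314,962.21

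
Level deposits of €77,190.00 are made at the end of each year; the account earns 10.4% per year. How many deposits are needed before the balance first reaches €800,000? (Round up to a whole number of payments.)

8 payments

Periodic rate r = 0.104 per year.
Ordinary annuity FV: 800,000 = 77,190 × [((1+r)^n − 1)/r].
(1+r)^n = 1 + 800,000 × r / 77,190, so n = ln(1 + 800,000·r/77,190) / ln(1+r) = 7.39.
Round up to a whole number of payments: n = 8.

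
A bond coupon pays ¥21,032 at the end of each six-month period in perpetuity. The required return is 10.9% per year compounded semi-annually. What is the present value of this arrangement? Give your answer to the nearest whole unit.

¥385,908

Periodic rate r = 0.109/2 per half-year.
Level perpetuity: PV = PMT / r = 21,032 / (0.109/2) = ¥385,908.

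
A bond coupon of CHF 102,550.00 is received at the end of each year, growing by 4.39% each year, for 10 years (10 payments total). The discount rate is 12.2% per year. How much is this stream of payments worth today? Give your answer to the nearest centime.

Periodic rate r = 0.122 per year.
Growing ordinary annuity: PV = PMT₁ × [1 − ((1+g)/(1+r))^n] / (r − g) = 102,550 × [1 − ((1+0.0439)/(1+r))^10] / (r − 0.0439) = CHF 674,877.46.

CHF 674,877.46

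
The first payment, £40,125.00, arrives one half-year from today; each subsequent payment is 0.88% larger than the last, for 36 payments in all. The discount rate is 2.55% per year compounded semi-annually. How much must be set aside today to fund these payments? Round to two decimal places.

£1,333,129.96

Periodic rate r = 0.0255/2 per half-year; n is counted in half-years.
Growing ordinary annuity: PV = PMT₁ × [1 − ((1+g)/(1+r))^n] / (r − g) = 40,125 × [1 − ((1+0.0088)/(1+r))^36] / (r − 0.0088) = £1,333,129.96.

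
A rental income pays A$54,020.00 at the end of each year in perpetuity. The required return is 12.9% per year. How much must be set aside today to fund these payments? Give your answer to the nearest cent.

A$418,759.69

Periodic rate r = 0.129 per year.
Level perpetuity: PV = PMT / r = 54,020 / (0.129) = A$418,759.69.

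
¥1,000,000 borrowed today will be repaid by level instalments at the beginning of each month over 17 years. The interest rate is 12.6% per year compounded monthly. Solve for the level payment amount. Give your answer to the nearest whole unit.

Level annuity due; solve PV = PMT × [(1 − (1+r)^−n)/r] × (1+r) for PMT.
Periodic rate r = 0.126/12 per month; n is counted in months.
With n = 204: PMT = 1,000,000 / ([(1 − (1+r)^−n)/r] × (1+r)) = ¥11,791

¥11,791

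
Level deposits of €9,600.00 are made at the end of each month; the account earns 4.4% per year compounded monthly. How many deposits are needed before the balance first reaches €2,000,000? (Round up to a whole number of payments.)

Periodic rate r = 0.044/12 per month; n is counted in months.
Ordinary annuity FV: 2,000,000 = 9,600 × [((1+r)^n − 1)/r].
(1+r)^n = 1 + 2,000,000 × r / 9,600, so n = ln(1 + 2,000,000·r/9,600) / ln(1+r) = 155.06.
Round up to a whole number of payments: n = 156.

156 payments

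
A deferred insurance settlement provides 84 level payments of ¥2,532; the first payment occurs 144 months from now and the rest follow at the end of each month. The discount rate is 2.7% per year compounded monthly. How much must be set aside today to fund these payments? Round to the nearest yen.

¥140,387

Ordinary annuity of 84 payments, first payment at period 144.
Periodic rate r = 0.027/12 per month; n is counted in months.
The ordinary-annuity PV formula values the stream one period before the first payment (period 143); discount that back 143 periods:
PV₀ = 2,532 × [1 − (1+r)^−84] / r × (1+r)^−143 = ¥140,387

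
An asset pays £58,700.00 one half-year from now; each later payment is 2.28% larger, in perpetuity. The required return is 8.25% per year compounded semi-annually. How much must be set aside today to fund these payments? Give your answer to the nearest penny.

£3,181,571.82

Periodic rate r = 0.0825/2 per half-year.
Growing perpetuity (Gordon): PV = PMT₁ / (r − g) = 58,700 / (r − 0.0228) = £3,181,571.82.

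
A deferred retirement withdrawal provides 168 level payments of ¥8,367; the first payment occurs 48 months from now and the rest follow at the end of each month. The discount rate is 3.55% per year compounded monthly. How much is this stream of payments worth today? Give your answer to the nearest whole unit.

Ordinary annuity of 168 payments, first payment at period 48.
Periodic rate r = 0.0355/12 per month; n is counted in months.
The ordinary-annuity PV formula values the stream one period before the first payment (period 47); discount that back 47 periods:
PV₀ = 8,367 × [1 − (1+r)^−168] / r × (1+r)^−47 = ¥963,000

¥963,000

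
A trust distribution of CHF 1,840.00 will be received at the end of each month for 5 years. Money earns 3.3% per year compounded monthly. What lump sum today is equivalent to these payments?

This is an ordinary annuity: 60 payments of CHF 1,840.00 at the end of each month.
Periodic rate r = 0.033/12 per month; n is counted in months.
PV = PMT × [(1 − (1+r)^−n)/r] = 1,840 × [1 − (1+r)^−60] / r = CHF 101,644.45

CHF 101,644.45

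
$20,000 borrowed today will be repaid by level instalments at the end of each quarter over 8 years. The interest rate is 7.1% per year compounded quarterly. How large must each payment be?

$824.60

Level ordinary annuity; solve PV = PMT × [(1 − (1+r)^−n)/r] for PMT.
Periodic rate r = 0.071/4 per quarter; n is counted in quarters.
With n = 32: PMT = 20,000 / ([(1 − (1+r)^−n)/r]) = $824.60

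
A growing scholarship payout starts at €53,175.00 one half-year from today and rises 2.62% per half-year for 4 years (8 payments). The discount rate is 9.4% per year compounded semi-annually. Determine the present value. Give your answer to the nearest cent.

€379,147.67

Periodic rate r = 0.094/2 per half-year; n is counted in half-years.
Growing ordinary annuity: PV = PMT₁ × [1 − ((1+g)/(1+r))^n] / (r − g) = 53,175 × [1 − ((1+0.0262)/(1+r))^8] / (r − 0.0262) = €379,147.67.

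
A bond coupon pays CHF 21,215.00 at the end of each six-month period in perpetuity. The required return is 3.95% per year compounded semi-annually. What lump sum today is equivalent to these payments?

CHF 1,074,177.22

Periodic rate r = 0.0395/2 per half-year.
Level perpetuity: PV = PMT / r = 21,215 / (0.0395/2) = CHF 1,074,177.22.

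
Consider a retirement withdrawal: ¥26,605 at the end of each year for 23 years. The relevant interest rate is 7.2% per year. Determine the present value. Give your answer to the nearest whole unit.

¥294,843

This is an ordinary annuity: 23 payments of ¥26,605 at the end of each year.
Periodic rate r = 0.072 per year.
PV = PMT × [(1 − (1+r)^−n)/r] = 26,605 × [1 − (1+r)^−23] / r = ¥294,843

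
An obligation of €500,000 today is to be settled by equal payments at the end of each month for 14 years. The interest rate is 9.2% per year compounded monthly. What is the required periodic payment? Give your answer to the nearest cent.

€5,303.30

Level ordinary annuity; solve PV = PMT × [(1 − (1+r)^−n)/r] for PMT.
Periodic rate r = 0.092/12 per month; n is counted in months.
With n = 168: PMT = 500,000 / ([(1 − (1+r)^−n)/r]) = €5,303.30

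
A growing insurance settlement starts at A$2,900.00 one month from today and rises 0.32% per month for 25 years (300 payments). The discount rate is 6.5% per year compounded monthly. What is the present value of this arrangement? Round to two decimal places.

Periodic rate r = 0.065/12 per month; n is counted in months.
Growing ordinary annuity: PV = PMT₁ × [1 − ((1+g)/(1+r))^n] / (r − g) = 2,900 × [1 − ((1+0.0032)/(1+r))^300] / (r − 0.0032) = A$633,539.79.

A$633,539.79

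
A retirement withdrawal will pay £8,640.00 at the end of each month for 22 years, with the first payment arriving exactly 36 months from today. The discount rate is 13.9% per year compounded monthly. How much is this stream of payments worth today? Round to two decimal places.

Ordinary annuity of 264 payments, first payment at period 36.
Periodic rate r = 0.139/12 per month; n is counted in months.
The ordinary-annuity PV formula values the stream one period before the first payment (period 35); discount that back 35 periods:
PV₀ = 8,640 × [1 − (1+r)^−264] / r × (1+r)^−35 = £474,617.15

£474,617.15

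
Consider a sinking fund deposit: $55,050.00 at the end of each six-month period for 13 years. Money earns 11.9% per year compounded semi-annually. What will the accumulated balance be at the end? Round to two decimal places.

$3,232,606.67

This is an ordinary annuity: 26 deposits of $55,050.00 at the end of each six-month period.
Periodic rate r = 0.119/2 per half-year; n is counted in half-years.
FV = PMT × [((1+r)^n − 1)/r] = 55,050 × [(1+r)^26 − 1] / r = $3,232,606.67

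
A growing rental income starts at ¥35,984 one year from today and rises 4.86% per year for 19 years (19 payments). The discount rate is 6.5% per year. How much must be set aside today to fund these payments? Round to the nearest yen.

¥560,304

Periodic rate r = 0.065 per year.
Growing ordinary annuity: PV = PMT₁ × [1 − ((1+g)/(1+r))^n] / (r − g) = 35,984 × [1 − ((1+0.0486)/(1+r))^19] / (r − 0.0486) = ¥560,304.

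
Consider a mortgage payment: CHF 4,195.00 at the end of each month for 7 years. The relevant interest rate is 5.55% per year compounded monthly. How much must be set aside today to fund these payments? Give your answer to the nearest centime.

CHF 291,445.19

This is an ordinary annuity: 84 payments of CHF 4,195.00 at the end of each month.
Periodic rate r = 0.0555/12 per month; n is counted in months.
PV = PMT × [(1 − (1+r)^−n)/r] = 4,195 × [1 − (1+r)^−84] / r = CHF 291,445.19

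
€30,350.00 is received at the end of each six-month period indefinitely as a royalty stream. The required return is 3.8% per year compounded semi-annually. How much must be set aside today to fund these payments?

Periodic rate r = 0.038/2 per half-year.
Level perpetuity: PV = PMT / r = 30,350 / (0.038/2) = €1,597,368.42.

€1,597,368.42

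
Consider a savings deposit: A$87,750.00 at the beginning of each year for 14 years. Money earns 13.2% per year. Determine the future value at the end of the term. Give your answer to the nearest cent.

A$3,516,904.32

This is an annuity due: 14 deposits of A$87,750.00 at the beginning of each year.
Periodic rate r = 0.132 per year.
FV = PMT × [((1+r)^n − 1)/r] × (1+r) = 87,750 × [(1+r)^14 − 1] / r × (1+r) = A$3,516,904.32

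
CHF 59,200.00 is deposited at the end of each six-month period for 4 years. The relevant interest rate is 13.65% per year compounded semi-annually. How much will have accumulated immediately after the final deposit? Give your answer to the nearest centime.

CHF 603,565.47

This is an ordinary annuity: 8 deposits of CHF 59,200.00 at the end of each six-month period.
Periodic rate r = 0.1365/2 per half-year; n is counted in half-years.
FV = PMT × [((1+r)^n − 1)/r] = 59,200 × [(1+r)^8 − 1] / r = CHF 603,565.47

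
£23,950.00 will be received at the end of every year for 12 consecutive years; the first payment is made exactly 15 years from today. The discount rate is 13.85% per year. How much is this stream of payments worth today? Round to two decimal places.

Ordinary annuity of 12 payments, first payment at period 15.
Periodic rate r = 0.1385 per year.
The ordinary-annuity PV formula values the stream one period before the first payment (period 14); discount that back 14 periods:
PV₀ = 23,950 × [1 − (1+r)^−12] / r × (1+r)^−14 = £22,199.58

£22,199.58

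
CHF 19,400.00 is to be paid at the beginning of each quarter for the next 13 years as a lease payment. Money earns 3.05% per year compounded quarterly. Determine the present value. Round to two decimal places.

This is an annuity due: 52 payments of CHF 19,400.00 at the beginning of each quarter.
Periodic rate r = 0.0305/4 per quarter; n is counted in quarters.
PV = PMT × [(1 − (1+r)^−n)/r] × (1+r) = 19,400 × [1 − (1+r)^−52] / r × (1+r) = CHF 836,567.24

CHF 836,567.24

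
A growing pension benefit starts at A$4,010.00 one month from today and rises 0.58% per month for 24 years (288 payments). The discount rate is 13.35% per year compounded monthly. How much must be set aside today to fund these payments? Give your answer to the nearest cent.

Periodic rate r = 0.1335/12 per month; n is counted in months.
Growing ordinary annuity: PV = PMT₁ × [1 − ((1+g)/(1+r))^n] / (r − g) = 4,010 × [1 − ((1+0.0058)/(1+r))^288] / (r − 0.0058) = A$588,471.20.

A$588,471.20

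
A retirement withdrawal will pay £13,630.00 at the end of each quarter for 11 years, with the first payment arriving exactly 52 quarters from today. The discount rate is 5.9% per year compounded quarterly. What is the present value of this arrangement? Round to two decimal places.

£207,988.30

Ordinary annuity of 44 payments, first payment at period 52.
Periodic rate r = 0.059/4 per quarter; n is counted in quarters.
The ordinary-annuity PV formula values the stream one period before the first payment (period 51); discount that back 51 periods:
PV₀ = 13,630 × [1 − (1+r)^−44] / r × (1+r)^−51 = £207,988.30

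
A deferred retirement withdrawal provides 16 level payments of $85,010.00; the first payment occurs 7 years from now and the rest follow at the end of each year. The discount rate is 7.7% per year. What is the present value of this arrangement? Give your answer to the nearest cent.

$491,541.96

Ordinary annuity of 16 payments, first payment at period 7.
Periodic rate r = 0.077 per year.
The ordinary-annuity PV formula values the stream one period before the first payment (period 6); discount that back 6 periods:
PV₀ = 85,010 × [1 − (1+r)^−16] / r × (1+r)^−6 = $491,541.96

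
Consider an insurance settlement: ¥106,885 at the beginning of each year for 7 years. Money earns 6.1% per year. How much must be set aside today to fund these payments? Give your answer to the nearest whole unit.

This is an annuity due: 7 payments of ¥106,885 at the beginning of each year.
Periodic rate r = 0.061 per year.
PV = PMT × [(1 − (1+r)^−n)/r] × (1+r) = 106,885 × [1 − (1+r)^−7] / r × (1+r) = ¥630,826

¥630,826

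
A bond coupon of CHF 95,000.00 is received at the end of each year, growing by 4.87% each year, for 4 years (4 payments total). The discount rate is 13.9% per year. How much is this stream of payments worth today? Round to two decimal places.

Periodic rate r = 0.139 per year.
Growing ordinary annuity: PV = PMT₁ × [1 − ((1+g)/(1+r))^n] / (r − g) = 95,000 × [1 − ((1+0.0487)/(1+r))^4] / (r − 0.0487) = CHF 296,006.54.

CHF 296,006.54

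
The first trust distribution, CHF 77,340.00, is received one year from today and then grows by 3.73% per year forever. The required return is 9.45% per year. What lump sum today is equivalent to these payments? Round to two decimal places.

Periodic rate r = 0.0945 per year.
Growing perpetuity (Gordon): PV = PMT₁ / (r − g) = 77,340 / (r − 0.0373) = CHF 1,352,097.90.

CHF 1,352,097.90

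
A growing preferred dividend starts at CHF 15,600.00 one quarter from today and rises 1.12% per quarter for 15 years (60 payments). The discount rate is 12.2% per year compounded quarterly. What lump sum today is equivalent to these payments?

CHF 548,327.37

Periodic rate r = 0.122/4 per quarter; n is counted in quarters.
Growing ordinary annuity: PV = PMT₁ × [1 − ((1+g)/(1+r))^n] / (r − g) = 15,600 × [1 − ((1+0.0112)/(1+r))^60] / (r − 0.0112) = CHF 548,327.37.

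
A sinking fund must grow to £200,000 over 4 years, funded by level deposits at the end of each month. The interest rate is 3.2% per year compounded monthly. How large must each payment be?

£3,911.23

Level ordinary annuity; solve FV = PMT × [((1+r)^n − 1)/r] for PMT.
Periodic rate r = 0.032/12 per month; n is counted in months.
With n = 48: PMT = 200,000 / ([((1+r)^n − 1)/r]) = £3,911.23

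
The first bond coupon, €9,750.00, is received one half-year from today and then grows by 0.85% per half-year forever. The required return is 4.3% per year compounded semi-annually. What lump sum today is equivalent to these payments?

€750,000.00

Periodic rate r = 0.043/2 per half-year.
Growing perpetuity (Gordon): PV = PMT₁ / (r − g) = 9,750 / (r − 0.0085) = €750,000.00.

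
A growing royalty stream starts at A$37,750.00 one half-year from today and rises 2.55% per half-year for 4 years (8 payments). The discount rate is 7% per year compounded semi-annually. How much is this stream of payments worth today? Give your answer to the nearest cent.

A$282,583.71

Periodic rate r = 0.07/2 per half-year; n is counted in half-years.
Growing ordinary annuity: PV = PMT₁ × [1 − ((1+g)/(1+r))^n] / (r − g) = 37,750 × [1 − ((1+0.0255)/(1+r))^8] / (r − 0.0255) = A$282,583.71.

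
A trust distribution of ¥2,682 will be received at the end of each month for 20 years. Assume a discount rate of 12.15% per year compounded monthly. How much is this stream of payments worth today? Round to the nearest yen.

¥241,282

This is an ordinary annuity: 240 payments of ¥2,682 at the end of each month.
Periodic rate r = 0.1215/12 per month; n is counted in months.
PV = PMT × [(1 − (1+r)^−n)/r] = 2,682 × [1 − (1+r)^−240] / r = ¥241,282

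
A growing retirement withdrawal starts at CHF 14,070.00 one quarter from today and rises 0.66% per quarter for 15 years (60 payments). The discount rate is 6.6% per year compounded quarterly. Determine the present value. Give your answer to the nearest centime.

Periodic rate r = 0.066/4 per quarter; n is counted in quarters.
Growing ordinary annuity: PV = PMT₁ × [1 − ((1+g)/(1+r))^n] / (r − g) = 14,070 × [1 − ((1+0.0066)/(1+r))^60] / (r − 0.0066) = CHF 631,204.12.

CHF 631,204.12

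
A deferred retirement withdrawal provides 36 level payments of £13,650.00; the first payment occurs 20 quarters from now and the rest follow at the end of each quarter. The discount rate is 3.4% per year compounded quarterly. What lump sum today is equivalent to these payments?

Ordinary annuity of 36 payments, first payment at period 20.
Periodic rate r = 0.034/4 per quarter; n is counted in quarters.
The ordinary-annuity PV formula values the stream one period before the first payment (period 19); discount that back 19 periods:
PV₀ = 13,650 × [1 − (1+r)^−36] / r × (1+r)^−19 = £359,142.10

£359,142.10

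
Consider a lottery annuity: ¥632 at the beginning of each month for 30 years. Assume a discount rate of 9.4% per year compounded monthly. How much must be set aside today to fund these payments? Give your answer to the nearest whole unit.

¥76,413

This is an annuity due: 360 payments of ¥632 at the beginning of each month.
Periodic rate r = 0.094/12 per month; n is counted in months.
PV = PMT × [(1 − (1+r)^−n)/r] × (1+r) = 632 × [1 − (1+r)^−360] / r × (1+r) = ¥76,413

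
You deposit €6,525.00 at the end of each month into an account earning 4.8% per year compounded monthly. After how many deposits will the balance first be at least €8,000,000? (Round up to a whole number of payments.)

445 payments

Periodic rate r = 0.048/12 per month; n is counted in months.
Ordinary annuity FV: 8,000,000 = 6,525 × [((1+r)^n − 1)/r].
(1+r)^n = 1 + 8,000,000 × r / 6,525, so n = ln(1 + 8,000,000·r/6,525) / ln(1+r) = 444.80.
Round up to a whole number of payments: n = 445.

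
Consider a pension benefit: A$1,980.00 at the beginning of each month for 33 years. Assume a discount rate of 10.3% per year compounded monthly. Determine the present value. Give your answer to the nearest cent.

A$224,773.68

This is an annuity due: 396 payments of A$1,980.00 at the beginning of each month.
Periodic rate r = 0.103/12 per month; n is counted in months.
PV = PMT × [(1 − (1+r)^−n)/r] × (1+r) = 1,980 × [1 − (1+r)^−396] / r × (1+r) = A$224,773.68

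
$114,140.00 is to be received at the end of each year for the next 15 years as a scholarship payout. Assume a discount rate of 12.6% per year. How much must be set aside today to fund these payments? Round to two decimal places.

$753,119.41

This is an ordinary annuity: 15 payments of $114,140.00 at the end of each year.
Periodic rate r = 0.126 per year.
PV = PMT × [(1 − (1+r)^−n)/r] = 114,140 × [1 − (1+r)^−15] / r = $753,119.41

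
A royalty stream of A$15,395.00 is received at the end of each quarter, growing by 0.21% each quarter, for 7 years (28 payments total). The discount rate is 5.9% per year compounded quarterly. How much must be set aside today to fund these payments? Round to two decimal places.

Periodic rate r = 0.059/4 per quarter; n is counted in quarters.
Growing ordinary annuity: PV = PMT₁ × [1 − ((1+g)/(1+r))^n] / (r − g) = 15,395 × [1 − ((1+0.0021)/(1+r))^28] / (r − 0.0021) = A$360,460.82.

A$360,460.82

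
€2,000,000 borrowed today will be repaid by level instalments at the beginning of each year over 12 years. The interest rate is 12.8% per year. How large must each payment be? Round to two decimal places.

Level annuity due; solve PV = PMT × [(1 − (1+r)^−n)/r] × (1+r) for PMT.
Periodic rate r = 0.128 per year.
With n = 12: PMT = 2,000,000 / ([(1 − (1+r)^−n)/r] × (1+r)) = €296,924.34

€296,924.34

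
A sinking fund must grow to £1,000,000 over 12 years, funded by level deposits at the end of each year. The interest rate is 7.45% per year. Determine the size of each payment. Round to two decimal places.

£54,438.38

Level ordinary annuity; solve FV = PMT × [((1+r)^n − 1)/r] for PMT.
Periodic rate r = 0.0745 per year.
With n = 12: PMT = 1,000,000 / ([((1+r)^n − 1)/r]) = £54,438.38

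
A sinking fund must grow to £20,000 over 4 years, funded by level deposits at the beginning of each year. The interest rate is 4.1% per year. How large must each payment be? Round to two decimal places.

£4,517.57

Level annuity due; solve FV = PMT × [((1+r)^n − 1)/r] × (1+r) for PMT.
Periodic rate r = 0.041 per year.
With n = 4: PMT = 20,000 / ([((1+r)^n − 1)/r] × (1+r)) = £4,517.57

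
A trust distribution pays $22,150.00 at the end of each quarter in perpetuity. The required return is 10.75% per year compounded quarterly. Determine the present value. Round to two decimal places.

Periodic rate r = 0.1075/4 per quarter.
Level perpetuity: PV = PMT / r = 22,150 / (0.1075/4) = $824,186.05.

$824,186.05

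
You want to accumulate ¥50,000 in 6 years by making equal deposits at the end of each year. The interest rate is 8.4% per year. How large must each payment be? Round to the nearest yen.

¥6,747

Level ordinary annuity; solve FV = PMT × [((1+r)^n − 1)/r] for PMT.
Periodic rate r = 0.084 per year.
With n = 6: PMT = 50,000 / ([((1+r)^n − 1)/r]) = ¥6,747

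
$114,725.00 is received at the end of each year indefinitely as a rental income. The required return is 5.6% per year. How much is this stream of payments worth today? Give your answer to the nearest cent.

$2,048,660.71

Periodic rate r = 0.056 per year.
Level perpetuity: PV = PMT / r = 114,725 / (0.056) = $2,048,660.71.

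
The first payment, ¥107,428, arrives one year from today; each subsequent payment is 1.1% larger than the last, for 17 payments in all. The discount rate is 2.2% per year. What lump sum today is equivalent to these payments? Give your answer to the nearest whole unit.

Periodic rate r = 0.022 per year.
Growing ordinary annuity: PV = PMT₁ × [1 − ((1+g)/(1+r))^n] / (r − g) = 107,428 × [1 − ((1+0.011)/(1+r))^17] / (r − 0.011) = ¥1,641,072.

¥1,641,072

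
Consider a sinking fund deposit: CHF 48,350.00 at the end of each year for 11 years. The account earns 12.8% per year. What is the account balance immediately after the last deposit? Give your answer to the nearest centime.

This is an ordinary annuity: 11 deposits of CHF 48,350.00 at the end of each year.
Periodic rate r = 0.128 per year.
FV = PMT × [((1+r)^n − 1)/r] = 48,350 × [(1+r)^11 − 1] / r = CHF 1,043,241.17

CHF 1,043,241.17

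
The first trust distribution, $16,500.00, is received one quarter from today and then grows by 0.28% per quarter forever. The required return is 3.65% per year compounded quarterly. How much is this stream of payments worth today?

Periodic rate r = 0.0365/4 per quarter.
Growing perpetuity (Gordon): PV = PMT₁ / (r − g) = 16,500 / (r − 0.0028) = $2,608,695.65.

$2,608,695.65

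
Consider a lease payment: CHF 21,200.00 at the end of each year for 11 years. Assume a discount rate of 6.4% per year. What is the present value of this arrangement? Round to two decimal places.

CHF 163,833.61

This is an ordinary annuity: 11 payments of CHF 21,200.00 at the end of each year.
Periodic rate r = 0.064 per year.
PV = PMT × [(1 − (1+r)^−n)/r] = 21,200 × [1 − (1+r)^−11] / r = CHF 163,833.61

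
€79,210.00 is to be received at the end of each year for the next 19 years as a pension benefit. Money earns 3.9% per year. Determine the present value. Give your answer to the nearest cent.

This is an ordinary annuity: 19 payments of €79,210.00 at the end of each year.
Periodic rate r = 0.039 per year.
PV = PMT × [(1 − (1+r)^−n)/r] = 79,210 × [1 − (1+r)^−19] / r = €1,049,232.48

€1,049,232.48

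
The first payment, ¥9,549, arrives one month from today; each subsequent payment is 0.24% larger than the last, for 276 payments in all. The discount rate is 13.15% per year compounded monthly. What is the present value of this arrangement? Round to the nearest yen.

Periodic rate r = 0.1315/12 per month; n is counted in months.
Growing ordinary annuity: PV = PMT₁ × [1 − ((1+g)/(1+r))^n] / (r − g) = 9,549 × [1 − ((1+0.0024)/(1+r))^276] / (r − 0.0024) = ¥1,008,967.

¥1,008,967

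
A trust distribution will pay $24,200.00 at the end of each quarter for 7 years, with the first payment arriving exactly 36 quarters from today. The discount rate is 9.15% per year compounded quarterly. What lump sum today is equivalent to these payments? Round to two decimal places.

$224,895.28

Ordinary annuity of 28 payments, first payment at period 36.
Periodic rate r = 0.0915/4 per quarter; n is counted in quarters.
The ordinary-annuity PV formula values the stream one period before the first payment (period 35); discount that back 35 periods:
PV₀ = 24,200 × [1 − (1+r)^−28] / r × (1+r)^−35 = $224,895.28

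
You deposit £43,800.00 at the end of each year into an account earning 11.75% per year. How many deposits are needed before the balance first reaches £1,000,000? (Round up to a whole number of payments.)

Periodic rate r = 0.1175 per year.
Ordinary annuity FV: 1,000,000 = 43,800 × [((1+r)^n − 1)/r].
(1+r)^n = 1 + 1,000,000 × r / 43,800, so n = ln(1 + 1,000,000·r/43,800) / ln(1+r) = 11.73.
Round up to a whole number of payments: n = 12.

12 payments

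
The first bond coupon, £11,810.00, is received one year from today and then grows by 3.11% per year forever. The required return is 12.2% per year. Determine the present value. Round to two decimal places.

Periodic rate r = 0.122 per year.
Growing perpetuity (Gordon): PV = PMT₁ / (r − g) = 11,810 / (r − 0.0311) = £129,922.99.

£129,922.99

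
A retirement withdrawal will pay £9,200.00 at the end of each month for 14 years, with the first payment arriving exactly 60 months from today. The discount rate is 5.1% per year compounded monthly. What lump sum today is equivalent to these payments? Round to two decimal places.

£858,895.15

Ordinary annuity of 168 payments, first payment at period 60.
Periodic rate r = 0.051/12 per month; n is counted in months.
The ordinary-annuity PV formula values the stream one period before the first payment (period 59); discount that back 59 periods:
PV₀ = 9,200 × [1 − (1+r)^−168] / r × (1+r)^−59 = £858,895.15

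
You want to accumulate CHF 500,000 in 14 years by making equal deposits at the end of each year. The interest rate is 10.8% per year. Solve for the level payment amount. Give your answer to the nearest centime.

Level ordinary annuity; solve FV = PMT × [((1+r)^n − 1)/r] for PMT.
Periodic rate r = 0.108 per year.
With n = 14: PMT = 500,000 / ([((1+r)^n − 1)/r]) = CHF 16,859.33

CHF 16,859.33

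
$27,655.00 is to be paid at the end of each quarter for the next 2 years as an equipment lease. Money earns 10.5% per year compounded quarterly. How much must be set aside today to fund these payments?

This is an ordinary annuity: 8 payments of $27,655.00 at the end of each quarter.
Periodic rate r = 0.105/4 per quarter; n is counted in quarters.
PV = PMT × [(1 − (1+r)^−n)/r] = 27,655 × [1 − (1+r)^−8] / r = $197,237.51

$197,237.51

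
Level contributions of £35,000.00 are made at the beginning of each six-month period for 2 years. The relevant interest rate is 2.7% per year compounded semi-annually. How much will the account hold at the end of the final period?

£144,789.22

This is an annuity due: 4 deposits of £35,000.00 at the beginning of each six-month period.
Periodic rate r = 0.027/2 per half-year; n is counted in half-years.
FV = PMT × [((1+r)^n − 1)/r] × (1+r) = 35,000 × [(1+r)^4 − 1] / r × (1+r) = £144,789.22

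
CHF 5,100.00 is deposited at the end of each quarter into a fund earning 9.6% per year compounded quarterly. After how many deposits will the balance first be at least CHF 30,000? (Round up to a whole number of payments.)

6 payments

Periodic rate r = 0.096/4 per quarter; n is counted in quarters.
Ordinary annuity FV: 30,000 = 5,100 × [((1+r)^n − 1)/r].
(1+r)^n = 1 + 30,000 × r / 5,100, so n = ln(1 + 30,000·r/5,100) / ln(1+r) = 5.57.
Round up to a whole number of payments: n = 6.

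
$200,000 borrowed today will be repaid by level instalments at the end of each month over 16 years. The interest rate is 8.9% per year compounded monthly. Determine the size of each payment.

Level ordinary annuity; solve PV = PMT × [(1 − (1+r)^−n)/r] for PMT.
Periodic rate r = 0.089/12 per month; n is counted in months.
With n = 192: PMT = 200,000 / ([(1 − (1+r)^−n)/r]) = $1,956.95

$1,956.95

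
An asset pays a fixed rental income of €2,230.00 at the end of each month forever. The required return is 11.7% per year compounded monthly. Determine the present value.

Periodic rate r = 0.117/12 per month.
Level perpetuity: PV = PMT / r = 2,230 / (0.117/12) = €228,717.95.

€228,717.95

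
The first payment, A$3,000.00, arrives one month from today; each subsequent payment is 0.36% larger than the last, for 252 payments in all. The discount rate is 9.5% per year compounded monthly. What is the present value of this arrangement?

Periodic rate r = 0.095/12 per month; n is counted in months.
Growing ordinary annuity: PV = PMT₁ × [1 − ((1+g)/(1+r))^n] / (r − g) = 3,000 × [1 − ((1+0.0036)/(1+r))^252] / (r − 0.0036) = A$459,339.46.

A$459,339.46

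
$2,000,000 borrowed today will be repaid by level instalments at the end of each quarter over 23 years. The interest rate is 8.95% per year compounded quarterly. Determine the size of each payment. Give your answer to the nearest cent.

$51,470.79

Level ordinary annuity; solve PV = PMT × [(1 − (1+r)^−n)/r] for PMT.
Periodic rate r = 0.0895/4 per quarter; n is counted in quarters.
With n = 92: PMT = 2,000,000 / ([(1 − (1+r)^−n)/r]) = $51,470.79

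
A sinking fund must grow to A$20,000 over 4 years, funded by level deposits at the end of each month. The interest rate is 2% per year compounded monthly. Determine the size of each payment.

A$400.57

Level ordinary annuity; solve FV = PMT × [((1+r)^n − 1)/r] for PMT.
Periodic rate r = 0.02/12 per month; n is counted in months.
With n = 48: PMT = 20,000 / ([((1+r)^n − 1)/r]) = A$400.57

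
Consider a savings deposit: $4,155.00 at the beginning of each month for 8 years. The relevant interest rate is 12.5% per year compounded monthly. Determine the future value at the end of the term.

This is an annuity due: 96 deposits of $4,155.00 at the beginning of each month.
Periodic rate r = 0.125/12 per month; n is counted in months.
FV = PMT × [((1+r)^n − 1)/r] × (1+r) = 4,155 × [(1+r)^96 − 1] / r × (1+r) = $686,875.61

$686,875.61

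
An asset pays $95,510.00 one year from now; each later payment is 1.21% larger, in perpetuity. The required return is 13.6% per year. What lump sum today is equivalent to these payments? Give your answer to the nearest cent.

Periodic rate r = 0.136 per year.
Growing perpetuity (Gordon): PV = PMT₁ / (r − g) = 95,510 / (r − 0.0121) = $770,863.60.

$770,863.60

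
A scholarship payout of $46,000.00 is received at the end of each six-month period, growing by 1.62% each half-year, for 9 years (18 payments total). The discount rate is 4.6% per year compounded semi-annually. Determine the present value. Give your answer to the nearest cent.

$765,235.10

Periodic rate r = 0.046/2 per half-year; n is counted in half-years.
Growing ordinary annuity: PV = PMT₁ × [1 − ((1+g)/(1+r))^n] / (r − g) = 46,000 × [1 − ((1+0.0162)/(1+r))^18] / (r − 0.0162) = $765,235.10.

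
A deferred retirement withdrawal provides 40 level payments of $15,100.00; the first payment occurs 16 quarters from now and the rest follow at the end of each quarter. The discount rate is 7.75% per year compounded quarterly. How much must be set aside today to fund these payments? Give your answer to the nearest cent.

$313,172.73

Ordinary annuity of 40 payments, first payment at period 16.
Periodic rate r = 0.0775/4 per quarter; n is counted in quarters.
The ordinary-annuity PV formula values the stream one period before the first payment (period 15); discount that back 15 periods:
PV₀ = 15,100 × [1 − (1+r)^−40] / r × (1+r)^−15 = $313,172.73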